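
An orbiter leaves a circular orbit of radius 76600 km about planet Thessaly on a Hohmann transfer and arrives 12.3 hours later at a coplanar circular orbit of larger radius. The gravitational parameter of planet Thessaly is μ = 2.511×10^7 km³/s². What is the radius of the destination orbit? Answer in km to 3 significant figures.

r₂ = 2.65×10^5 km

Transfer time t = 12.3 hours = 44280 s, and t = π√(a_t³/μ).
So a_t = (μ t²/π²)^(1/3) = (2.511×10^7 × (44280)² / π²)^(1/3) = 1.7087×10^5 km.
Since a_t = (r₁ + r₂)/2, r₂ = 2a_t − r₁ = 2×1.7087×10^5 − 76600 = 2.6514×10^5 km.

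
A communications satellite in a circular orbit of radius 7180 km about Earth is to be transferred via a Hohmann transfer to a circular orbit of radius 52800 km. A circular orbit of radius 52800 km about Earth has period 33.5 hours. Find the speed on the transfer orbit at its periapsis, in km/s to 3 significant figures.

v = 9.90 km/s

From Kepler's third law T² = 4π²r³/μ at r = 52800 km, T = 33.5 hours = 33.5 × 3600 s = 1.206×10^5 s: μ = 4π²r³/T² = 3.99546×10^5 km³/s².
Semi-major axis of the transfer orbit: a_t = (7180 + 52800)/2 = 29990 km.
At periapsis, r = 7180 km.
Applying v² = μ(2/r − 1/a_t): v = 9.898 km/s.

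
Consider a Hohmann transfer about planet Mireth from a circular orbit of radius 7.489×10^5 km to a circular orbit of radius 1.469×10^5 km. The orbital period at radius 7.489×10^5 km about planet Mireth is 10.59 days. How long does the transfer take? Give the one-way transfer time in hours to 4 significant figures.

From Kepler's third law T² = 4π²r³/μ at r = 7.489×10^5 km, T = 10.59 days = 10.59 × 86400 s = 9.14976×10^5 s: μ = 4π²r³/T² = 1.98067×10^7 km³/s².
Semi-major axis of the transfer orbit: a_t = (7.489×10^5 + 1.469×10^5)/2 = 4.479×10^5 km.
Half the transfer-orbit period gives t = π√(a_t³/μ) = 2.116×10^5 s.
Converting: 2.116×10^5 s ÷ 3600 s/hour = 58.78 hours.

t = 58.78 hours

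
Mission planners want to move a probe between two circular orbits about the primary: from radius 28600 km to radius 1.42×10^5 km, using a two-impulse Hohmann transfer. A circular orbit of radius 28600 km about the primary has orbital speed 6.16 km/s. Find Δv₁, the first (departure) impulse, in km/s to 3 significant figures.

Δv₁ = 1.79 km/s

From the circular-orbit relation v² = μ/r at r = 28600 km: μ = v²r = (6.16)² × 28600 = 1.08524×10^6 km³/s².
Semi-major axis of the transfer orbit: a_t = (28600 + 1.420×10^5)/2 = 85300 km.
On the circular orbit at r = 28600 km, v_c = √(μ/r) = 6.160 km/s.
Transfer-orbit speed at the same r (vis-viva, a = a_t): v_t = √[μ(2/r − 1/a_t)] = 7.948 km/s.
Δv₁ = |v_t − v_c| = |7.948 − 6.160| = 1.788 km/s.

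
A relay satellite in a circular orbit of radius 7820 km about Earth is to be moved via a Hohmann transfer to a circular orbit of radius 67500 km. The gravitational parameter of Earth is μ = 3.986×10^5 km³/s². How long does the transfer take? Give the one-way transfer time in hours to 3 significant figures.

Transfer-ellipse semi-major axis a_t = (r₁ + r₂)/2 = (7820 + 67500)/2 = 37660 km.
Half the transfer-orbit period gives t = π√(a_t³/μ) = 36370 s.
Converting: 36370 s ÷ 3600 s/hour = 10.1 hours.

t = 10.1 hours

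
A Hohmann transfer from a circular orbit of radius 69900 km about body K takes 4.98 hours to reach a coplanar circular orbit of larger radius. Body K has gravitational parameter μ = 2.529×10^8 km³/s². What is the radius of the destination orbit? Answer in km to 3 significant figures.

r₂ = 3.34×10^5 km

Transfer time t = 4.98 hours = 17928 s, and t = π√(a_t³/μ).
So a_t = (μ t²/π²)^(1/3) = (2.529×10^8 × (17928)² / π²)^(1/3) = 2.0195×10^5 km.
Since a_t = (r₁ + r₂)/2, r₂ = 2a_t − r₁ = 2×2.0195×10^5 − 69900 = 3.340×10^5 km.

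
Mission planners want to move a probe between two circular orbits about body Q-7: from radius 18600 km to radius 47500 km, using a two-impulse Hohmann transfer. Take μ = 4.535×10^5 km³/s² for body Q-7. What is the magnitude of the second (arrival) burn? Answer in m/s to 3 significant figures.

Δv₂ = 772 m/s

Semi-major axis of the transfer orbit: a_t = (18600 + 47500)/2 = 33050 km.
On the circular orbit at r = 47500 km, v_c = √(μ/r) = 3.0899 km/s.
Transfer-orbit speed at the same r (vis-viva, a = a_t): v_t = √[μ(2/r − 1/a_t)] = 2.3180 km/s.
Δv₂ = |v_t − v_c| = |2.3180 − 3.0899| = 0.7719 km/s.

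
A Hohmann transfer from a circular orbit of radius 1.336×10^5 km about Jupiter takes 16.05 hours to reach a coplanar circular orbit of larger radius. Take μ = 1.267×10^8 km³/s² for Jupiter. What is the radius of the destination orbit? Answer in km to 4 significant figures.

Transfer time t = 16.05 hours = 57780 s, and t = π√(a_t³/μ).
So a_t = (μ t²/π²)^(1/3) = (1.267×10^8 × (57780)² / π²)^(1/3) = 3.4995×10^5 km.
Since a_t = (r₁ + r₂)/2, r₂ = 2a_t − r₁ = 2×3.4995×10^5 − 1.336×10^5 = 5.663×10^5 km.

r₂ = 5.663×10^5 km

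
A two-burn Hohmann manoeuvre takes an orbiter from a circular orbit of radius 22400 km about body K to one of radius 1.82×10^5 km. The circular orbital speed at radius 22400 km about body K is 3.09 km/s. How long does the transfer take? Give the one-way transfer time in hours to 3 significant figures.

From the circular-orbit relation v² = μ/r at r = 22400 km: μ = v²r = (3.09)² × 22400 = 2.13877×10^5 km³/s².
Transfer-ellipse semi-major axis a_t = (r₁ + r₂)/2 = (22400 + 1.820×10^5)/2 = 1.022×10^5 km.
By Kepler's third law the transfer-orbit period is T = 2π√(a_t³/μ), so t = T/2 = 2.21944×10^5 s.
Converting: 2.21944×10^5 s ÷ 3600 s/hour = 61.7 hours.

t = 61.7 hours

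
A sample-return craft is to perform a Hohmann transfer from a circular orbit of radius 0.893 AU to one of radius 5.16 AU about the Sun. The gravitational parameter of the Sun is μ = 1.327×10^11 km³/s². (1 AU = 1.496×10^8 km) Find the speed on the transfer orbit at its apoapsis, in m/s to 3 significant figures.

v = 7120 m/s

In km: r₁ = 0.893 × 1.496×10^8 = 1.335928×10^8 km; r₂ = 5.16 × 1.496×10^8 = 7.71936×10^8 km.
Transfer-ellipse semi-major axis a_t = (r₁ + r₂)/2 = (1.335928×10^8 + 7.71936×10^8)/2 = 4.527644×10^8 km.
The apoapsis of the transfer ellipse is at r = 7.71936×10^8 km.
Applying v² = μ(2/r − 1/a_t): v = 7.122 km/s.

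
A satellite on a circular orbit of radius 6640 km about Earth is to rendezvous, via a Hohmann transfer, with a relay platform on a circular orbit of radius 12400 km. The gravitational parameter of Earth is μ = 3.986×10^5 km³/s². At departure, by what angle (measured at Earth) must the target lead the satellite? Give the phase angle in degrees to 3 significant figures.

φ = 58.9°

Transfer-ellipse semi-major axis a_t = (r₁ + r₂)/2 = (6640 + 12400)/2 = 9520 km.
The half-period of the transfer ellipse is t = π√(a_t³/μ) = 4622 s.
The target's mean motion on its circular orbit is ω₂ = √(μ/r₂³) = 4.572×10^-4 rad/s.
Angle swept by the target during transfer: ω₂·t = 2.113 rad = 121.1°.
The satellite traverses 180° on the transfer ellipse, so the target must lead by 180° − 121.1° = 58.9°.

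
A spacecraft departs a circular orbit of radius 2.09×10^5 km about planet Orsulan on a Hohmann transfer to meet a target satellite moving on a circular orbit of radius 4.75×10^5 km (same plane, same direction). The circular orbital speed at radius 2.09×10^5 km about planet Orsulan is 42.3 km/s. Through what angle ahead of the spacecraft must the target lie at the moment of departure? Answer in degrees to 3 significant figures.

From the circular-orbit relation v² = μ/r at r = 2.09×10^5 km: μ = v²r = (42.3)² × 2.09×10^5 = 3.73962×10^8 km³/s².
The Hohmann ellipse has a_t = (r₁ + r₂)/2 = 3.420×10^5 km.
Transfer time t = π√(a_t³/μ) = 32490 s.
Target angular speed ω₂ = √(μ/r₂³) = 5.907×10^-5 rad/s.
Angle swept by the target during transfer: ω₂·t = 1.919 rad = 110.0°.
Arrival is 180° from departure on the ellipse, so φ = 180° − 110.0° = 70.0°.

φ = 70.0°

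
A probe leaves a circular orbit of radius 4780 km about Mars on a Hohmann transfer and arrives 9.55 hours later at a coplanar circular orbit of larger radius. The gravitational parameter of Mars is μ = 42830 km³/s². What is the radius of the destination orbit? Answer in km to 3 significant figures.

Transfer time t = 9.55 hours = 34380 s, and t = π√(a_t³/μ).
So a_t = (μ t²/π²)^(1/3) = (42830 × (34380)² / π²)^(1/3) = 17246 km.
Since a_t = (r₁ + r₂)/2, r₂ = 2a_t − r₁ = 2×17246 − 4780 = 29712 km.

r₂ = 29700 km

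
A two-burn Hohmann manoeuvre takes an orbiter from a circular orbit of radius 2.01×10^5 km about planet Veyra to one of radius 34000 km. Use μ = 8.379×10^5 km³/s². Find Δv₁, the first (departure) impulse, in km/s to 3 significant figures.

Δv₁ = 0.943 km/s

Transfer-ellipse semi-major axis a_t = (r₁ + r₂)/2 = (2.010×10^5 + 34000)/2 = 1.175×10^5 km.
Circular speed at r = 2.010×10^5 km: v_c = √(μ/r) = 2.0417 km/s.
Transfer-orbit speed at the same r (vis-viva, a = a_t): v_t = √[μ(2/r − 1/a_t)] = 1.0983 km/s.
Δv₁ = |v_t − v_c| = |1.0983 − 2.0417| = 0.9434 km/s.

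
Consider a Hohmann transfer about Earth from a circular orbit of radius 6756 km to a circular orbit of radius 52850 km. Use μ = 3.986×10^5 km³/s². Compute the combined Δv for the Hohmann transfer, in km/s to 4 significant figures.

Δv = 3.986 km/s

The Hohmann ellipse has a_t = (r₁ + r₂)/2 = 29803 km.
At r₁ the circular-orbit speed is v₁ = √(μ/r₁) = 7.68111 km/s.
On the transfer ellipse at r₁, v² = μ(2/r − 1/a) gives v_p = √[μ(2/r₁ − 1/a_t)] = 10.2286 km/s.
First burn Δv₁ = |v_p − v₁| = 2.547 km/s.
Circular speed at r₂: v₂ = √(μ/r₂) = 2.7463 km/s.
Transfer-orbit speed at r₂: v_a = √[μ(2/r₂ − 1/a_t)] = 1.3076 km/s.
Second burn Δv₂ = |v₂ − v_a| = 1.439 km/s.
Δv = Δv₁ + Δv₂ = 2.547 + 1.439 = 3.986 km/s.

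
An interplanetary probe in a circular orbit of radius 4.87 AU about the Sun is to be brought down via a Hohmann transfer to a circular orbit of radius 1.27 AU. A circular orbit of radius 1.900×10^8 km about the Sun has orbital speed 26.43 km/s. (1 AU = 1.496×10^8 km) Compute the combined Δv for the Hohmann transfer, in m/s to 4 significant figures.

From the circular-orbit relation v² = μ/r at r = 1.900×10^8 km: μ = v²r = (26.43)² × 1.900×10^8 = 1.32724×10^11 km³/s².
In km: r₁ = 4.87 × 1.496×10^8 = 7.28552×10^8 km; r₂ = 1.27 × 1.496×10^8 = 1.89992×10^8 km.
The Hohmann ellipse has a_t = (r₁ + r₂)/2 = 4.59272×10^8 km.
At r₁ the circular-orbit speed is v₁ = √(μ/r₁) = 13.4972 km/s.
Transfer-orbit speed at r₁ (vis-viva): v_a = √[μ(2/r₁ − 1/a_t)] = 8.68113 km/s.
First burn Δv₁ = |v_a − v₁| = 4.8161 km/s.
Circular speed at r₂: v₂ = √(μ/r₂) = 26.4306 km/s.
Transfer-orbit speed at r₂: v_p = √[μ(2/r₂ − 1/a_t)] = 33.2891 km/s.
Second burn Δv₂ = |v₂ − v_p| = 6.8585 km/s.
Total Δv = Δv₁ + Δv₂ = 11.67 km/s.

Δv = 11670 m/s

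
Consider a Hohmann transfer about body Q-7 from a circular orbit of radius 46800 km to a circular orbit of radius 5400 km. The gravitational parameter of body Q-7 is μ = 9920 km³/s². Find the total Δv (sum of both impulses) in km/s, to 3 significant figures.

Δv = 0.711 km/s

Semi-major axis of the transfer orbit: a_t = (46800 + 5400)/2 = 26100 km.
Circular speed at r₁: v₁ = √(μ/r₁) = √(9920/46800) = 0.46040 km/s.
Transfer-orbit speed at r₁ (vis-viva): v_a = √[μ(2/r₁ − 1/a_t)] = 0.20942 km/s.
First burn Δv₁ = |v_a − v₁| = 0.25098 km/s.
At r₂, v₂ = √(μ/r₂) = 1.355373 km/s.
Transfer-orbit speed at r₂: v_p = √[μ(2/r₂ − 1/a_t)] = 1.814937 km/s.
Second burn Δv₂ = |v₂ − v_p| = 0.45956 km/s.
Δv = Δv₁ + Δv₂ = 0.25098 + 0.45956 = 0.7105 km/s.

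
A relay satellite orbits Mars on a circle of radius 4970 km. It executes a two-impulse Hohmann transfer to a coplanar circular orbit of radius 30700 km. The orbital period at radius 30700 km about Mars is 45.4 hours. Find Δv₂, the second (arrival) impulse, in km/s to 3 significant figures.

Δv₂ = 0.557 km/s

From Kepler's third law T² = 4π²r³/μ at r = 30700 km, T = 45.4 hours = 45.4 × 3600 s = 1.6344×10^5 s: μ = 4π²r³/T² = 42762.0 km³/s².
Semi-major axis of the transfer orbit: a_t = (4970 + 30700)/2 = 17835 km.
On the circular orbit at r = 30700 km, v_c = √(μ/r) = 1.1802 km/s.
Vis-viva on the transfer ellipse at r = 30700 km gives v_t = √[μ(2/r − 1/a_t)] = 0.62302 km/s.
Δv₂ = |v_t − v_c| = |0.62302 − 1.1802| = 0.5572 km/s.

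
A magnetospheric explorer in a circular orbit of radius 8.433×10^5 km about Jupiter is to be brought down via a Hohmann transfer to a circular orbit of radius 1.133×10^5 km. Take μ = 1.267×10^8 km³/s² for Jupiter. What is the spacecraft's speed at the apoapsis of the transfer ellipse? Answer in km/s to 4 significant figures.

v = 5.966 km/s

Semi-major axis of the transfer orbit: a_t = (8.433×10^5 + 1.133×10^5)/2 = 4.783×10^5 km.
At apoapsis, r = 8.433×10^5 km.
From the vis-viva equation, v = √[μ(2/r − 1/a_t)] = 5.966 km/s.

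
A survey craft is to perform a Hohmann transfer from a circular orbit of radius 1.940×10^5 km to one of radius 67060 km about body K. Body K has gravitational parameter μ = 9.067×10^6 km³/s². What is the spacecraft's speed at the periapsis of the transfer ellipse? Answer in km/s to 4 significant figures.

v = 14.18 km/s

The Hohmann ellipse has a_t = (r₁ + r₂)/2 = 1.3053×10^5 km.
The periapsis of the transfer ellipse is at r = 67060 km.
Vis-viva: v = √[μ(2/r − 1/a_t)] = √[9.067×10^6 × (2/67060 − 1/1.3053×10^5)] = 14.18 km/s.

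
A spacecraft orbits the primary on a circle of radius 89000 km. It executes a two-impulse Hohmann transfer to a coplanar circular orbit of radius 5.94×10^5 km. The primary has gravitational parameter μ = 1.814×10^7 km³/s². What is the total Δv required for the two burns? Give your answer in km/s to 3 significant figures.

Transfer-ellipse semi-major axis a_t = (r₁ + r₂)/2 = (89000 + 5.940×10^5)/2 = 3.415×10^5 km.
At r₁ the circular-orbit speed is v₁ = √(μ/r₁) = 14.277 km/s.
Transfer-orbit speed at r₁ (vis-viva equation): v_p = √[μ(2/r₁ − 1/a_t)] = 18.829 km/s.
First burn Δv₁ = |v_p − v₁| = 4.552 km/s.
At r₂, v₂ = √(μ/r₂) = 5.526 km/s.
Transfer-orbit speed at r₂: v_a = √[μ(2/r₂ − 1/a_t)] = 2.821 km/s.
Second burn Δv₂ = |v₂ − v_a| = 2.705 km/s.
Δv = Δv₁ + Δv₂ = 4.552 + 2.705 = 7.257 km/s.

Δv = 7.26 km/s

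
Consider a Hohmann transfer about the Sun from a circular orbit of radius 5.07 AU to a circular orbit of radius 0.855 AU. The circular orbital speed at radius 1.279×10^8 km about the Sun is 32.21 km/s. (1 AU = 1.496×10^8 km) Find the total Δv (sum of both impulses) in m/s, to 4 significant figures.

Δv = 16050 m/s

From the circular-orbit relation v² = μ/r at r = 1.279×10^8 km: μ = v²r = (32.21)² × 1.279×10^8 = 1.32694×10^11 km³/s².
In km: r₁ = 5.07 × 1.496×10^8 = 7.58472×10^8 km; r₂ = 0.855 × 1.496×10^8 = 1.27908×10^8 km.
Semi-major axis of the transfer orbit: a_t = (7.58472×10^8 + 1.27908×10^8)/2 = 4.4319×10^8 km.
At r₁ the circular-orbit speed is v₁ = √(μ/r₁) = 13.227 km/s.
Transfer-orbit speed at r₁ (vis-viva equation): v_a = √[μ(2/r₁ − 1/a_t)] = 7.1058 km/s.
First burn Δv₁ = |v_a − v₁| = 6.121 km/s.
Circular speed at r₂: v₂ = √(μ/r₂) = 32.209 km/s.
Transfer-orbit speed at r₂: v_p = √[μ(2/r₂ − 1/a_t)] = 42.136 km/s.
Second burn Δv₂ = |v₂ − v_p| = 9.927 km/s.
Δv = Δv₁ + Δv₂ = 6.121 + 9.927 = 16.05 km/s.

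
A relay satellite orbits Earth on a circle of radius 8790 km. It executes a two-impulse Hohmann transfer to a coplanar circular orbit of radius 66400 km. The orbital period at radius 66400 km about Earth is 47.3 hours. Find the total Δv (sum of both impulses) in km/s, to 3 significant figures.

From Kepler's third law T² = 4π²r³/μ at r = 66400 km, T = 47.3 hours = 47.3 × 3600 s = 1.7028×10^5 s: μ = 4π²r³/T² = 3.98599×10^5 km³/s².
Transfer-ellipse semi-major axis a_t = (r₁ + r₂)/2 = (8790 + 66400)/2 = 37595 km.
Circular speed at r₁: v₁ = √(μ/r₁) = √(3.98599×10^5/8790) = 6.7340 km/s.
Transfer-orbit speed at r₁ (vis-viva equation): v_p = √[μ(2/r₁ − 1/a_t)] = 8.9494 km/s.
First burn Δv₁ = |v_p − v₁| = 2.2154 km/s.
At r₂, v₂ = √(μ/r₂) = 2.4501 km/s.
Transfer-orbit speed at r₂: v_a = √[μ(2/r₂ − 1/a_t)] = 1.1847 km/s.
Second burn Δv₂ = |v₂ − v_a| = 1.2654 km/s.
Total Δv = Δv₁ + Δv₂ = 3.481 km/s.

Δv = 3.48 km/s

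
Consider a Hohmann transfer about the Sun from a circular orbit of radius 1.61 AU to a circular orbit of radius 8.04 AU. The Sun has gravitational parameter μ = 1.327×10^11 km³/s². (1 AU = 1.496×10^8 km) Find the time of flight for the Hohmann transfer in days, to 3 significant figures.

t = 1940 days

In km: r₁ = 1.61 × 1.496×10^8 = 2.40856×10^8 km; r₂ = 8.04 × 1.496×10^8 = 1.202784×10^9 km.
Semi-major axis of the transfer orbit: a_t = (2.40856×10^8 + 1.202784×10^9)/2 = 7.2182×10^8 km.
Transfer time t = π√(a_t³/μ) = π√((7.2182×10^8)³ / 1.327×10^11) = 1.672×10^8 s.
Converting: 1.672×10^8 s ÷ 86400 s/day = 1940 days.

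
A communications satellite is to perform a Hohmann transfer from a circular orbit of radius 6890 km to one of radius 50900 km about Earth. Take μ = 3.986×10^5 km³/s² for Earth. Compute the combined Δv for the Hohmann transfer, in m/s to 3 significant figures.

Semi-major axis of the transfer orbit: a_t = (6890 + 50900)/2 = 28895 km.
Circular speed at r₁: v₁ = √(μ/r₁) = √(3.986×10^5/6890) = 7.6060 km/s.
On the transfer ellipse at r₁, vis-viva gives v_p = √[μ(2/r₁ − 1/a_t)] = 10.095 km/s.
First burn Δv₁ = |v_p − v₁| = 2.489 km/s.
At r₂, v₂ = √(μ/r₂) = 2.798 km/s.
Transfer-orbit speed at r₂: v_a = √[μ(2/r₂ − 1/a_t)] = 1.366 km/s.
Second burn Δv₂ = |v₂ − v_a| = 1.432 km/s.
Total Δv = Δv₁ + Δv₂ = 3.921 km/s.

Δv = 3920 m/s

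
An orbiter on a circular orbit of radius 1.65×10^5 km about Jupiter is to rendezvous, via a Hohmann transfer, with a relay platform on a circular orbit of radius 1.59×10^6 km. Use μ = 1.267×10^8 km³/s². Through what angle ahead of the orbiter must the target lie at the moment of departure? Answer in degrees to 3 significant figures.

Transfer-ellipse semi-major axis a_t = (r₁ + r₂)/2 = (1.650×10^5 + 1.590×10^6)/2 = 8.775×10^5 km.
The half-period of the transfer ellipse is t = π√(a_t³/μ) = 2.294×10^5 s.
Target angular speed ω₂ = √(μ/r₂³) = 5.614×10^-6 rad/s.
Angle swept by the target during transfer: ω₂·t = 1.288 rad = 73.80°.
The orbiter traverses 180° on the transfer ellipse, so the target must lead by 180° − 73.80° = 106°.

φ = 106°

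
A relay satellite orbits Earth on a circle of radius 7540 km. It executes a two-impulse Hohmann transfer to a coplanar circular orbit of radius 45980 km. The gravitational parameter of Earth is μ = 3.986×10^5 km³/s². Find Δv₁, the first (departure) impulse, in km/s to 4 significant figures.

Δv₁ = 2.260 km/s

Semi-major axis of the transfer orbit: a_t = (7540 + 45980)/2 = 26760 km.
On the circular orbit at r = 7540 km, v_c = √(μ/r) = 7.271 km/s.
Vis-viva on the transfer ellipse at r = 7540 km gives v_t = √[μ(2/r − 1/a_t)] = 9.531 km/s.
Δv₁ = |v_t − v_c| = |9.531 − 7.271| = 2.260 km/s.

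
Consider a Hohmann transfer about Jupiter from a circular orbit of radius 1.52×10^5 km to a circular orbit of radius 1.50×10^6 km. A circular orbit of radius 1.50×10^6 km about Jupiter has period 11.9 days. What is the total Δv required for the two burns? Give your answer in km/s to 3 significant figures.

From Kepler's third law T² = 4π²r³/μ at r = 1.50×10^6 km, T = 11.9 days = 11.9 × 86400 s = 1.02816×10^6 s: μ = 4π²r³/T² = 1.26041×10^8 km³/s².
Transfer-ellipse semi-major axis a_t = (r₁ + r₂)/2 = (1.520×10^5 + 1.500×10^6)/2 = 8.260×10^5 km.
Circular speed at r₁: v₁ = √(μ/r₁) = √(1.26041×10^8/1.520×10^5) = 28.80 km/s.
Transfer-orbit speed at r₁ (v² = μ(2/r − 1/a)): v_p = √[μ(2/r₁ − 1/a_t)] = 38.81 km/s.
First burn Δv₁ = |v_p − v₁| = 10.01 km/s.
At r₂, v₂ = √(μ/r₂) = 9.1666 km/s.
Transfer-orbit speed at r₂: v_a = √[μ(2/r₂ − 1/a_t)] = 3.9323 km/s.
Second burn Δv₂ = |v₂ − v_a| = 5.234 km/s.
Total Δv = Δv₁ + Δv₂ = 15.24 km/s.

Δv = 15.2 km/s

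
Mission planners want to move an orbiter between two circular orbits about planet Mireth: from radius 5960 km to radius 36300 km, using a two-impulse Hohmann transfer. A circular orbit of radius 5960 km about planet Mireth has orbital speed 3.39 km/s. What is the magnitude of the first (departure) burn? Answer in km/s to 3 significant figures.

Δv₁ = 1.05 km/s

From the circular-orbit relation v² = μ/r at r = 5960 km: μ = v²r = (3.39)² × 5960 = 68492.9 km³/s².
Transfer-ellipse semi-major axis a_t = (r₁ + r₂)/2 = (5960 + 36300)/2 = 21130 km.
On the circular orbit at r = 5960 km, v_c = √(μ/r) = 3.390 km/s.
Transfer-orbit speed at the same r (vis-viva, a = a_t): v_t = √[μ(2/r − 1/a_t)] = 4.443 km/s.
Δv₁ = |v_t − v_c| = |4.443 − 3.390| = 1.053 km/s.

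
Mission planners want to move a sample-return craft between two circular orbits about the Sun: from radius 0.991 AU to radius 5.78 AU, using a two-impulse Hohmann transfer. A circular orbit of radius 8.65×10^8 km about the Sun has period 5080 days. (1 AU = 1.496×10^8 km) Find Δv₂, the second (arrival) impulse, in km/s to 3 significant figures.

Δv₂ = 5.68 km/s

From Kepler's third law T² = 4π²r³/μ at r = 8.65×10^8 km, T = 5080 days = 5080 × 86400 s = 4.38912×10^8 s: μ = 4π²r³/T² = 1.32633×10^11 km³/s².
In km: r₁ = 0.991 × 1.496×10^8 = 1.482536×10^8 km; r₂ = 5.78 × 1.496×10^8 = 8.64688×10^8 km.
Transfer-ellipse semi-major axis a_t = (r₁ + r₂)/2 = (1.482536×10^8 + 8.64688×10^8)/2 = 5.064708×10^8 km.
On the circular orbit at r = 8.64688×10^8 km, v_c = √(μ/r) = 12.385 km/s.
Vis-viva on the transfer ellipse at r = 8.64688×10^8 km gives v_t = √[μ(2/r − 1/a_t)] = 6.7007 km/s.
Δv₂ = |v_t − v_c| = |6.7007 − 12.385| = 5.684 km/s.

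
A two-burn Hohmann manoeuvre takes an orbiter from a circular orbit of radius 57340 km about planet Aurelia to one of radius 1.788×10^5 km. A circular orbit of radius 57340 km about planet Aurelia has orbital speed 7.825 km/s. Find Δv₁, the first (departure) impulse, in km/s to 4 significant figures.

From the circular-orbit relation v² = μ/r at r = 57340 km: μ = v²r = (7.825)² × 57340 = 3.51096×10^6 km³/s².
Transfer-ellipse semi-major axis a_t = (r₁ + r₂)/2 = (57340 + 1.788×10^5)/2 = 1.1807×10^5 km.
Circular speed at r = 57340 km: v_c = √(μ/r) = 7.825 km/s.
Vis-viva on the transfer ellipse at r = 57340 km gives v_t = √[μ(2/r − 1/a_t)] = 9.629 km/s.
Δv₁ = |v_t − v_c| = |9.629 − 7.825| = 1.804 km/s.

Δv₁ = 1.804 km/s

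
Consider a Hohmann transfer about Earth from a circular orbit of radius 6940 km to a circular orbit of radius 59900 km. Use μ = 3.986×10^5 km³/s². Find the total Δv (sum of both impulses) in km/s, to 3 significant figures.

Δv = 3.97 km/s

Semi-major axis of the transfer orbit: a_t = (6940 + 59900)/2 = 33420 km.
Circular speed at r₁: v₁ = √(μ/r₁) = √(3.986×10^5/6940) = 7.578599 km/s.
On the transfer ellipse at r₁, v² = μ(2/r − 1/a) gives v_p = √[μ(2/r₁ − 1/a_t)] = 10.14610 km/s.
First burn Δv₁ = |v_p − v₁| = 2.568 km/s.
Circular speed at r₂: v₂ = √(μ/r₂) = 2.580 km/s.
Transfer-orbit speed at r₂: v_a = √[μ(2/r₂ − 1/a_t)] = 1.176 km/s.
Second burn Δv₂ = |v₂ − v_a| = 1.404 km/s.
Total Δv = Δv₁ + Δv₂ = 3.972 km/s.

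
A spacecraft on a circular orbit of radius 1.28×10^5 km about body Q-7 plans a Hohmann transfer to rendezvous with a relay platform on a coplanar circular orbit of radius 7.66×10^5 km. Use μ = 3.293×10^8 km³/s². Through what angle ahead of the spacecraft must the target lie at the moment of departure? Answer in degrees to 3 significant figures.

φ = 99.8°

Transfer-ellipse semi-major axis a_t = (r₁ + r₂)/2 = (1.280×10^5 + 7.660×10^5)/2 = 4.470×10^5 km.
The half-period of the transfer ellipse is t = π√(a_t³/μ) = 51739 s.
The target's mean motion on its circular orbit is ω₂ = √(μ/r₂³) = 2.7068×10^-5 rad/s.
Angle swept by the target during transfer: ω₂·t = 1.4005 rad = 80.24°.
Arrival is 180° from departure on the ellipse, so φ = 180° − 80.24° = 99.8°.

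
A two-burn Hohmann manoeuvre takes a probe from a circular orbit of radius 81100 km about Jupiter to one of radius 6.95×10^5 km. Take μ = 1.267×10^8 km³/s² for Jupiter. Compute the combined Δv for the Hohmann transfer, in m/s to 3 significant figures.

Transfer-ellipse semi-major axis a_t = (r₁ + r₂)/2 = (81100 + 6.950×10^5)/2 = 3.8805×10^5 km.
Circular speed at r₁: v₁ = √(μ/r₁) = √(1.267×10^8/81100) = 39.53 km/s.
Transfer-orbit speed at r₁ (vis-viva): v_p = √[μ(2/r₁ − 1/a_t)] = 52.90 km/s.
First burn Δv₁ = |v_p − v₁| = 13.37 km/s.
At r₂, v₂ = √(μ/r₂) = 13.5019 km/s.
Transfer-orbit speed at r₂: v_a = √[μ(2/r₂ − 1/a_t)] = 6.17252 km/s.
Second burn Δv₂ = |v₂ − v_a| = 7.329 km/s.
Δv = Δv₁ + Δv₂ = 13.37 + 7.329 = 20.70 km/s.

Δv = 20700 m/s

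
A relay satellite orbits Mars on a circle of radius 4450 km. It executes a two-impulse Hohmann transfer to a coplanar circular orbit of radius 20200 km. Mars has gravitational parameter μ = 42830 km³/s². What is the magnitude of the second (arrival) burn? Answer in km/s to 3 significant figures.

Semi-major axis of the transfer orbit: a_t = (4450 + 20200)/2 = 12325 km.
Circular speed at r = 20200 km: v_c = √(μ/r) = 1.45612 km/s.
Transfer-orbit speed at the same r (vis-viva, a = a_t): v_t = √[μ(2/r − 1/a_t)] = 0.874953 km/s.
Δv₂ = |v_t − v_c| = |0.874953 − 1.45612| = 0.5812 km/s.

Δv₂ = 0.581 km/s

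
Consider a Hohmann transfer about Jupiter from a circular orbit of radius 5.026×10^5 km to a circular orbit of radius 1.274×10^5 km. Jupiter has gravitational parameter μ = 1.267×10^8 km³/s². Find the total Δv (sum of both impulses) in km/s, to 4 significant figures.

Transfer-ellipse semi-major axis a_t = (r₁ + r₂)/2 = (5.026×10^5 + 1.274×10^5)/2 = 3.150×10^5 km.
At r₁ the circular-orbit speed is v₁ = √(μ/r₁) = 15.88 km/s.
Transfer-orbit speed at r₁ (vis-viva equation): v_a = √[μ(2/r₁ − 1/a_t)] = 10.10 km/s.
First burn Δv₁ = |v_a − v₁| = 5.780 km/s.
At r₂, v₂ = √(μ/r₂) = 31.536 km/s.
Transfer-orbit speed at r₂: v_p = √[μ(2/r₂ − 1/a_t)] = 39.835 km/s.
Second burn Δv₂ = |v₂ − v_p| = 8.299 km/s.
Total Δv = Δv₁ + Δv₂ = 14.08 km/s.

Δv = 14.08 km/s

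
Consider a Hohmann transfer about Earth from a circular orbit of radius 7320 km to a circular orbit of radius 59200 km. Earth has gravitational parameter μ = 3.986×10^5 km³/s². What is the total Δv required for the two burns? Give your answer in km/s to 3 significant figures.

Δv = 3.84 km/s

The Hohmann ellipse has a_t = (r₁ + r₂)/2 = 33260 km.
At r₁ the circular-orbit speed is v₁ = √(μ/r₁) = 7.37926 km/s.
On the transfer ellipse at r₁, vis-viva gives v_p = √[μ(2/r₁ − 1/a_t)] = 9.84493 km/s.
First burn Δv₁ = |v_p − v₁| = 2.4657 km/s.
Circular speed at r₂: v₂ = √(μ/r₂) = 2.5948 km/s.
Transfer-orbit speed at r₂: v_a = √[μ(2/r₂ − 1/a_t)] = 1.2173 km/s.
Second burn Δv₂ = |v₂ − v_a| = 1.3775 km/s.
Δv = Δv₁ + Δv₂ = 2.4657 + 1.3775 = 3.843 km/s.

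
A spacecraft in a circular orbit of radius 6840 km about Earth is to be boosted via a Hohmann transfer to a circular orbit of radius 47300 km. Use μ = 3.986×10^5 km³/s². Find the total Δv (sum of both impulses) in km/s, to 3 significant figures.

Δv = 3.90 km/s

The Hohmann ellipse has a_t = (r₁ + r₂)/2 = 27070 km.
Circular speed at r₁: v₁ = √(μ/r₁) = √(3.986×10^5/6840) = 7.6338 km/s.
On the transfer ellipse at r₁, v² = μ(2/r − 1/a) gives v_p = √[μ(2/r₁ − 1/a_t)] = 10.091 km/s.
First burn Δv₁ = |v_p − v₁| = 2.457 km/s.
Circular speed at r₂: v₂ = √(μ/r₂) = 2.903 km/s.
Transfer-orbit speed at r₂: v_a = √[μ(2/r₂ − 1/a_t)] = 1.459 km/s.
Second burn Δv₂ = |v₂ − v_a| = 1.444 km/s.
Total Δv = Δv₁ + Δv₂ = 3.901 km/s.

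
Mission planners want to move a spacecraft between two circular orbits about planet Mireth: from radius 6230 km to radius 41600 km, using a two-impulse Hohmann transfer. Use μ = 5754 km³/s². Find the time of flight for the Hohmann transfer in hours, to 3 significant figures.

Semi-major axis of the transfer orbit: a_t = (6230 + 41600)/2 = 23915 km.
By Kepler's third law the transfer-orbit period is T = 2π√(a_t³/μ), so t = T/2 = 1.5317×10^5 s.
Converting: 1.5317×10^5 s ÷ 3600 s/hour = 42.5 hours.

t = 42.5 hours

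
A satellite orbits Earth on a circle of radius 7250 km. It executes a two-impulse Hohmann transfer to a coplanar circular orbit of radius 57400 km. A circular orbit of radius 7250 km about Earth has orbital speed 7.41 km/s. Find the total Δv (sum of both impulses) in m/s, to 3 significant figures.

Δv = 3850 m/s

From the circular-orbit relation v² = μ/r at r = 7250 km: μ = v²r = (7.41)² × 7250 = 3.98084×10^5 km³/s².
The Hohmann ellipse has a_t = (r₁ + r₂)/2 = 32325 km.
At r₁ the circular-orbit speed is v₁ = √(μ/r₁) = 7.4100 km/s.
On the transfer ellipse at r₁, v² = μ(2/r − 1/a) gives v_p = √[μ(2/r₁ − 1/a_t)] = 9.8743 km/s.
First burn Δv₁ = |v_p − v₁| = 2.4643 km/s.
At r₂, v₂ = √(μ/r₂) = 2.6335 km/s.
Transfer-orbit speed at r₂: v_a = √[μ(2/r₂ − 1/a_t)] = 1.2472 km/s.
Second burn Δv₂ = |v₂ − v_a| = 1.3863 km/s.
Δv = Δv₁ + Δv₂ = 2.4643 + 1.3863 = 3.851 km/s.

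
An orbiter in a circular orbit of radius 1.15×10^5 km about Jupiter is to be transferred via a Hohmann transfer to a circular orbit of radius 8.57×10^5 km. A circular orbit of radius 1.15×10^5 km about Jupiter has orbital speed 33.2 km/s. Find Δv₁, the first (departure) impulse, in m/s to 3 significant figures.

From the circular-orbit relation v² = μ/r at r = 1.15×10^5 km: μ = v²r = (33.2)² × 1.15×10^5 = 1.26758×10^8 km³/s².
The Hohmann ellipse has a_t = (r₁ + r₂)/2 = 4.860×10^5 km.
On the circular orbit at r = 1.150×10^5 km, v_c = √(μ/r) = 33.20 km/s.
Vis-viva on the transfer ellipse at r = 1.150×10^5 km gives v_t = √[μ(2/r − 1/a_t)] = 44.09 km/s.
Δv₁ = |v_t − v_c| = |44.09 − 33.20| = 10.89 km/s.

Δv₁ = 10900 m/s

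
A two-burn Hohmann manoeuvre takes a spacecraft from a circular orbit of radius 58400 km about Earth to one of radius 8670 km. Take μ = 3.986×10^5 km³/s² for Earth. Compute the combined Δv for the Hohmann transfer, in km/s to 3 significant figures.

The Hohmann ellipse has a_t = (r₁ + r₂)/2 = 33535 km.
At r₁ the circular-orbit speed is v₁ = √(μ/r₁) = 2.6125 km/s.
Transfer-orbit speed at r₁ (vis-viva): v_a = √[μ(2/r₁ − 1/a_t)] = 1.3284 km/s.
First burn Δv₁ = |v_a − v₁| = 1.284 km/s.
At r₂, v₂ = √(μ/r₂) = 6.7805 km/s.
Transfer-orbit speed at r₂: v_p = √[μ(2/r₂ − 1/a_t)] = 8.9478 km/s.
Second burn Δv₂ = |v₂ − v_p| = 2.167 km/s.
Total Δv = Δv₁ + Δv₂ = 3.451 km/s.

Δv = 3.45 km/s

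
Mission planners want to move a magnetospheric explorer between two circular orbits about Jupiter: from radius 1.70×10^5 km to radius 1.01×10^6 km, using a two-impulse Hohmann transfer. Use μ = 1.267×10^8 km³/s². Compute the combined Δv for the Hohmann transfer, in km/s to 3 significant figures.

Transfer-ellipse semi-major axis a_t = (r₁ + r₂)/2 = (1.700×10^5 + 1.010×10^6)/2 = 5.900×10^5 km.
At r₁ the circular-orbit speed is v₁ = √(μ/r₁) = 27.300 km/s.
On the transfer ellipse at r₁, vis-viva equation gives v_p = √[μ(2/r₁ − 1/a_t)] = 35.719 km/s.
First burn Δv₁ = |v_p − v₁| = 8.419 km/s.
At r₂, v₂ = √(μ/r₂) = 11.20 km/s.
Transfer-orbit speed at r₂: v_a = √[μ(2/r₂ − 1/a_t)] = 6.012 km/s.
Second burn Δv₂ = |v₂ − v_a| = 5.188 km/s.
Δv = Δv₁ + Δv₂ = 8.419 + 5.188 = 13.61 km/s.

Δv = 13.6 km/s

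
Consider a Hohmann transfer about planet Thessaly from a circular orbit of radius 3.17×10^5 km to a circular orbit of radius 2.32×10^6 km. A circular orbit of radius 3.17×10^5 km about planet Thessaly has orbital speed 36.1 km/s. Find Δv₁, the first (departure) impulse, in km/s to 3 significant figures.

Δv₁ = 11.8 km/s

From the circular-orbit relation v² = μ/r at r = 3.17×10^5 km: μ = v²r = (36.1)² × 3.17×10^5 = 4.13118×10^8 km³/s².
Semi-major axis of the transfer orbit: a_t = (3.170×10^5 + 2.320×10^6)/2 = 1.3185×10^6 km.
Circular speed at r = 3.170×10^5 km: v_c = √(μ/r) = 36.10 km/s.
Transfer-orbit speed at the same r (vis-viva, a = a_t): v_t = √[μ(2/r − 1/a_t)] = 47.89 km/s.
Δv₁ = |v_t − v_c| = |47.89 − 36.10| = 11.79 km/s.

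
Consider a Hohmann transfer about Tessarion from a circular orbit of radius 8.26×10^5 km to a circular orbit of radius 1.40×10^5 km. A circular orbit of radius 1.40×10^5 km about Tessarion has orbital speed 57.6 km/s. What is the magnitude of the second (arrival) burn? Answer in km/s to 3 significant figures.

From the circular-orbit relation v² = μ/r at r = 1.40×10^5 km: μ = v²r = (57.6)² × 1.40×10^5 = 4.64486×10^8 km³/s².
Transfer-ellipse semi-major axis a_t = (r₁ + r₂)/2 = (8.260×10^5 + 1.400×10^5)/2 = 4.830×10^5 km.
Circular speed at r = 1.400×10^5 km: v_c = √(μ/r) = 57.60 km/s.
Vis-viva on the transfer ellipse at r = 1.400×10^5 km gives v_t = √[μ(2/r − 1/a_t)] = 75.32 km/s.
Δv₂ = |v_t − v_c| = |75.32 − 57.60| = 17.72 km/s.

Δv₂ = 17.7 km/s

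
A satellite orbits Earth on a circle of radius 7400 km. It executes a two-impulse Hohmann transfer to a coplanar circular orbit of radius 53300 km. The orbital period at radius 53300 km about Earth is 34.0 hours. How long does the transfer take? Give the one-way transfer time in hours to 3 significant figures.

t = 7.30 hours

From Kepler's third law T² = 4π²r³/μ at r = 53300 km, T = 34.0 hours = 34.0 × 3600 s = 1.224×10^5 s: μ = 4π²r³/T² = 3.99005×10^5 km³/s².
Semi-major axis of the transfer orbit: a_t = (7400 + 53300)/2 = 30350 km.
Transfer time t = π√(a_t³/μ) = π√((30350)³ / 3.99005×10^5) = 26297 s.
Converting: 26297 s ÷ 3600 s/hour = 7.30 hours.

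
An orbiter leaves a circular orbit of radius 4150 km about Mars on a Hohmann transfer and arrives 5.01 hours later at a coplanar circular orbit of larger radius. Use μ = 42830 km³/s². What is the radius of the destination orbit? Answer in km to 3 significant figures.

r₂ = 18300 km

Transfer time t = 5.01 hours = 18036 s, and t = π√(a_t³/μ).
So a_t = (μ t²/π²)^(1/3) = (42830 × (18036)² / π²)^(1/3) = 11218 km.
Since a_t = (r₁ + r₂)/2, r₂ = 2a_t − r₁ = 2×11218 − 4150 = 18286 km.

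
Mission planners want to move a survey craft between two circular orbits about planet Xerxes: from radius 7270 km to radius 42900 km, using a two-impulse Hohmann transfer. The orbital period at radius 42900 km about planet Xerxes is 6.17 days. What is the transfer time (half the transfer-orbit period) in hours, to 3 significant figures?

t = 33.1 hours

From Kepler's third law T² = 4π²r³/μ at r = 42900 km, T = 6.17 days = 6.17 × 86400 s = 5.33088×10^5 s: μ = 4π²r³/T² = 10968.2 km³/s².
The Hohmann ellipse has a_t = (r₁ + r₂)/2 = 25085 km.
By Kepler's third law the transfer-orbit period is T = 2π√(a_t³/μ), so t = T/2 = 1.192×10^5 s.
Converting: 1.192×10^5 s ÷ 3600 s/hour = 33.1 hours.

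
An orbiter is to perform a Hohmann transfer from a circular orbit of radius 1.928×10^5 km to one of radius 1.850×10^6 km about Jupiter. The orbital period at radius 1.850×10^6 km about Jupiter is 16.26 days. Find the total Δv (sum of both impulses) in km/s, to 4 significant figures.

From Kepler's third law T² = 4π²r³/μ at r = 1.850×10^6 km, T = 16.26 days = 16.26 × 86400 s = 1.404864×10^6 s: μ = 4π²r³/T² = 1.26650×10^8 km³/s².
The Hohmann ellipse has a_t = (r₁ + r₂)/2 = 1.0214×10^6 km.
Circular speed at r₁: v₁ = √(μ/r₁) = √(1.26650×10^8/1.928×10^5) = 25.6301 km/s.
Transfer-orbit speed at r₁ (v² = μ(2/r − 1/a)): v_p = √[μ(2/r₁ − 1/a_t)] = 34.4935 km/s.
First burn Δv₁ = |v_p − v₁| = 8.863 km/s.
Circular speed at r₂: v₂ = √(μ/r₂) = 8.274 km/s.
Transfer-orbit speed at r₂: v_a = √[μ(2/r₂ − 1/a_t)] = 3.595 km/s.
Second burn Δv₂ = |v₂ − v_a| = 4.679 km/s.
Δv = Δv₁ + Δv₂ = 8.863 + 4.679 = 13.54 km/s.

Δv = 13.54 km/s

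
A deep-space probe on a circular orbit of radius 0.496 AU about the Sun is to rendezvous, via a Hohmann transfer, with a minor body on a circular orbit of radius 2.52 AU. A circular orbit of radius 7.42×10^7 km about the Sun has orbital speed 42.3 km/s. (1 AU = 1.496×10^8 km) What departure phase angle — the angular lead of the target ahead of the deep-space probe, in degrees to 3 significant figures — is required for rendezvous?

φ = 96.7°

From the circular-orbit relation v² = μ/r at r = 7.42×10^7 km: μ = v²r = (42.3)² × 7.42×10^7 = 1.32765×10^11 km³/s².
In km: r₁ = 0.496 × 1.496×10^8 = 7.42016×10^7 km; r₂ = 2.52 × 1.496×10^8 = 3.76992×10^8 km.
Transfer-ellipse semi-major axis a_t = (r₁ + r₂)/2 = (7.42016×10^7 + 3.76992×10^8)/2 = 2.255968×10^8 km.
The half-period of the transfer ellipse is t = π√(a_t³/μ) = 2.9215×10^7 s.
The target's mean motion on its circular orbit is ω₂ = √(μ/r₂³) = 4.9779×10^-8 rad/s.
Angle swept by the target during transfer: ω₂·t = 1.45429 rad = 83.32°.
The deep-space probe traverses 180° on the transfer ellipse, so the target must lead by 180° − 83.32° = 96.7°.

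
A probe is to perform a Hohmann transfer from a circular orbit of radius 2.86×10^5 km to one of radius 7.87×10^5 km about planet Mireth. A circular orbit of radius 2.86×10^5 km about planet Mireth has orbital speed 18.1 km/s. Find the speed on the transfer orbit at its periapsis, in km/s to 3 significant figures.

v = 21.9 km/s

From the circular-orbit relation v² = μ/r at r = 2.86×10^5 km: μ = v²r = (18.1)² × 2.86×10^5 = 9.36965×10^7 km³/s².
Semi-major axis of the transfer orbit: a_t = (2.860×10^5 + 7.870×10^5)/2 = 5.365×10^5 km.
The periapsis of the transfer ellipse is at r = 2.860×10^5 km.
Applying v² = μ(2/r − 1/a_t): v = 21.92 km/s.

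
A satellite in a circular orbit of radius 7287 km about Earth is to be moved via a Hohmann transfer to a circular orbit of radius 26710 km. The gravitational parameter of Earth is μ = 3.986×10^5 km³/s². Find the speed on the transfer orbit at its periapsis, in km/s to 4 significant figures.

v = 9.271 km/s

The Hohmann ellipse has a_t = (r₁ + r₂)/2 = 16998.5 km.
At periapsis, r = 7287 km.
Applying v² = μ(2/r − 1/a_t): v = 9.271 km/s.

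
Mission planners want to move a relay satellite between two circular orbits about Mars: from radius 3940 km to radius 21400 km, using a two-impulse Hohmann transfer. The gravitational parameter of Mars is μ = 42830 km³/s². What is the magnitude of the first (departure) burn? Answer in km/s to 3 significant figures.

Transfer-ellipse semi-major axis a_t = (r₁ + r₂)/2 = (3940 + 21400)/2 = 12670 km.
On the circular orbit at r = 3940 km, v_c = √(μ/r) = 3.29705 km/s.
Transfer-orbit speed at the same r (vis-viva, a = a_t): v_t = √[μ(2/r − 1/a_t)] = 4.28494 km/s.
Δv₁ = |v_t − v_c| = |4.28494 − 3.29705| = 0.9879 km/s.

Δv₁ = 0.988 km/s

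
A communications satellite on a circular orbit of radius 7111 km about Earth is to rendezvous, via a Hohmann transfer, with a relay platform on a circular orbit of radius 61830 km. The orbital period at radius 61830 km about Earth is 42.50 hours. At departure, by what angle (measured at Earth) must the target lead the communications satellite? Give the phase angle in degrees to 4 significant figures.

From Kepler's third law T² = 4π²r³/μ at r = 61830 km, T = 42.50 hours = 42.50 × 3600 s = 1.530×10^5 s: μ = 4π²r³/T² = 3.98634×10^5 km³/s².
The Hohmann ellipse has a_t = (r₁ + r₂)/2 = 34470.5 km.
The half-period of the transfer ellipse is t = π√(a_t³/μ) = 31840 s.
Target angular speed ω₂ = √(μ/r₂³) = 4.107×10^-5 rad/s.
Angle swept by the target during transfer: ω₂·t = 1.3077 rad = 74.93°.
Arrival is 180° from departure on the ellipse, so φ = 180° − 74.93° = 105.1°.

φ = 105.1°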